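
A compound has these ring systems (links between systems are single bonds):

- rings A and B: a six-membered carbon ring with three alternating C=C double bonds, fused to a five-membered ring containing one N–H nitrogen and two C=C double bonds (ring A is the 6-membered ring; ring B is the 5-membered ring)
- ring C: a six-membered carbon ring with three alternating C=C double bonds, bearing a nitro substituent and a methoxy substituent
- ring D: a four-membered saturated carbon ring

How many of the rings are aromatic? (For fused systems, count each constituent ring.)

3

Rings A and B form a fused bicyclic system (with one N–H) with 9 sp² atoms and 10 π electrons from ring double bonds plus a heteroatom lone pair. 10 = 4(2)+2, so the system is aromatic and both rings count as aromatic (indole).
Ring C is planar and fully conjugated; 3 ring double bonds give 6 π electrons. Since 6 = 4n+2 (n=1), ring C is aromatic (benzene).
Ring D has only sp³ atoms, so it is not fully conjugated — not aromatic (cyclobutane).
Aromatic: A, B, C. Total: 3.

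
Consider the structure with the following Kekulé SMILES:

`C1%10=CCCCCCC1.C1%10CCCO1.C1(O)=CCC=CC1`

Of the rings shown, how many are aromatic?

The SMILES encodes an eight-membered carbon ring with one C=C double bond; a five-membered saturated ring of four carbons and one oxygen; a six-membered carbon ring with two isolated C=C double bonds and two sp³ carbons.
The 8-membered ring has six sp³ carbons, so it is not fully conjugated — not aromatic (cyclooctene).
The 5-membered ring with one oxygen has only sp³ atoms, so it is not fully conjugated — not aromatic (tetrahydrofuran).
The 6-membered ring has two sp³ carbons, so it is not fully conjugated — not aromatic (1,4-cyclohexadiene).
None of the rings are aromatic. Total: 0.

0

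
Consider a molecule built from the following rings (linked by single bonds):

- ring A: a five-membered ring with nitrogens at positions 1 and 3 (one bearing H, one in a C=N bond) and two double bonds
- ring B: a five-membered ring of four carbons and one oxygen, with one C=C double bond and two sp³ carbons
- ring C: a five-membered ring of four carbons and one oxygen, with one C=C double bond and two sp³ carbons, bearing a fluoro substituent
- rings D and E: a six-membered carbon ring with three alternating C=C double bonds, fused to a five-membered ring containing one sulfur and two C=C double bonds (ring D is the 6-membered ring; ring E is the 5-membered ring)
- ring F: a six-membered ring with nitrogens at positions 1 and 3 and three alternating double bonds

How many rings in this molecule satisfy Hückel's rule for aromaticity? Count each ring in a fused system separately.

4

Ring A has a continuous p-orbital overlap around the ring; 2 ring double bonds (4 π electrons) plus a heteroatom lone pair (2) give 6 π electrons. That satisfies 4n+2 with n=1, so ring A is aromatic (imidazole).
Ring B has two sp³ carbons, so it is not fully conjugated — not aromatic (2,3-dihydrofuran).
Ring C has two sp³ carbons, so it is not fully conjugated — not aromatic (2,3-dihydrofuran).
Rings D and E form a fused bicyclic system (with one sulfur) with 9 sp² atoms and 10 π electrons from ring double bonds plus a heteroatom lone pair. 10 = 4(2)+2, so the system is aromatic and both rings count as aromatic (benzothiophene).
Ring F is fully conjugated (every ring atom contributes a p orbital); 3 ring double bonds give 6 π electrons. That satisfies 4n+2 with n=1, so ring F is aromatic (pyrimidine).
Aromatic: A, D, E, F. Total: 4.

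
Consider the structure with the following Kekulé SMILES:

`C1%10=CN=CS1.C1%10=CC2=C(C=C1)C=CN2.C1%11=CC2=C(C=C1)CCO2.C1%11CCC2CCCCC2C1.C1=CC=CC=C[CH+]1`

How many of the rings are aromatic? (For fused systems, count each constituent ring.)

5

The SMILES encodes a five-membered ring with a sulfur at position 1 and a nitrogen at position 3 (in a C=N bond), with two double bonds; a six-membered carbon ring with three alternating C=C double bonds, fused to a five-membered ring containing one N–H nitrogen and two C=C double bonds; a six-membered carbon ring with three alternating C=C double bonds, fused to a five-membered ring containing one oxygen and two sp³ carbons; two fused six-membered saturated carbon rings; a seven-membered all-carbon ring bearing a positive charge on one carbon, with three C=C double bonds.
The 5-membered ring with one sulfur and one =N– is planar and fully conjugated; 2 ring double bonds (4 π electrons) plus a heteroatom lone pair (2) give 6 π electrons. 6 = 4(1)+2, so it is aromatic (thiazole).
The fused 6/5-membered bicyclic (with one N–H) is a single π system with 9 sp² atoms and 10 π electrons from ring double bonds plus a heteroatom lone pair. 10 = 4(2)+2, so the system is aromatic and both rings count as aromatic (indole).
The 6-membered ring has a continuous p-orbital overlap around the ring; 3 ring double bonds give 6 π electrons. That satisfies 4n+2 with n=1, so it is aromatic (benzene ring).
The 5-membered ring with one oxygen has two sp³ carbons, so it is not fully conjugated — not aromatic (oxolane ring).
The second 6-membered ring has only sp³ atoms, so it is not fully conjugated — not aromatic (cyclohexane ring).
The third 6-membered ring has only sp³ atoms, so it is not fully conjugated — not aromatic (cyclohexane ring).
The 7-membered ring has a continuous p-orbital overlap around the ring; 3 ring double bonds (6 π electrons) plus the carbocation's empty p orbital (0, but keeps the ring conjugated) give 6 π electrons. 6 = 4(1)+2, so it is aromatic (tropylium cation).
5 of the 8 rings are aromatic. Total: 5.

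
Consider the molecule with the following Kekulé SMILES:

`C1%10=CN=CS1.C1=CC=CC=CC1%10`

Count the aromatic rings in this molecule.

1

The SMILES encodes a five-membered ring with a sulfur at position 1 and a nitrogen at position 3 (in a C=N bond), with two double bonds; a seven-membered carbon ring with three C=C double bonds and one sp³ carbon.
The 5-membered ring with one sulfur and one =N– is fully conjugated (every ring atom contributes a p orbital); 2 ring double bonds (4 π electrons) plus a heteroatom lone pair (2) give 6 π electrons. That satisfies 4n+2 with n=1, so it is aromatic (thiazole).
The 7-membered ring has one sp³ carbon, so it is not fully conjugated — not aromatic (cycloheptatriene).
1 of the 2 rings is aromatic. Total: 1.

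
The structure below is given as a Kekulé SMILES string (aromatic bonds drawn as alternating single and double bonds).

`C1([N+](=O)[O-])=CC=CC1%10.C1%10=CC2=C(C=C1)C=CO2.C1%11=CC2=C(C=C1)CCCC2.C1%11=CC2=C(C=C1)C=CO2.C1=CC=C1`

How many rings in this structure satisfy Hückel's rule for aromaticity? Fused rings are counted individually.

The SMILES encodes a five-membered carbon ring with two conjugated C=C double bonds and one sp³ carbon; a six-membered carbon ring with three alternating C=C double bonds, fused to a five-membered ring containing one oxygen and two C=C double bonds; a six-membered carbon ring with three alternating C=C double bonds, fused to a saturated six-membered carbon ring; a six-membered carbon ring with three alternating C=C double bonds, fused to a five-membered ring containing one oxygen and two C=C double bonds; a four-membered carbon ring with two alternating C=C double bonds.
The 5-membered ring has one sp³ carbon, so it is not fully conjugated — not aromatic (cyclopentadiene).
The fused 6/5-membered bicyclic (with one oxygen) is a single π system with 9 sp² atoms and 10 π electrons from ring double bonds plus a heteroatom lone pair. 10 = 4(2)+2, so the system is aromatic and both rings count as aromatic (benzofuran).
The 6-membered ring has a continuous p-orbital overlap around the ring; 3 ring double bonds give 6 π electrons. Since 6 = 4n+2 (n=1), it is aromatic (benzene ring).
The second 6-membered ring has four sp³ carbons, so it is not fully conjugated — not aromatic (cyclohexane ring).
The fused 6/5-membered bicyclic (with one oxygen) is a single π system with 9 sp² atoms and 10 π electrons from ring double bonds plus a heteroatom lone pair. 10 = 4(2)+2, so the system is aromatic and both rings count as aromatic (benzofuran).
The 4-membered ring has only sp² ring atoms; a planar conformation would have a fully conjugated π system of 4 electrons. But 4 = 4(1), which is 4n not 4n+2, so it is not aromatic (cyclobutadiene) — cyclobutadiene is antiaromatic and distorts to a rectangle.
5 of the 8 rings are aromatic. Total: 5.

5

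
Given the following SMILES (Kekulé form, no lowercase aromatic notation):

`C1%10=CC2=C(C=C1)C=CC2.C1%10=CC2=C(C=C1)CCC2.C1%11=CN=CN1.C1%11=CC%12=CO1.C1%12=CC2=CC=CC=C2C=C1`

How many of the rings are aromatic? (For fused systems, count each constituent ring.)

6

The SMILES encodes a six-membered carbon ring with three alternating C=C double bonds, fused to a five-membered carbon ring containing one C=C double bond and one sp³ carbon; a six-membered carbon ring with three alternating C=C double bonds, fused to a saturated five-membered carbon ring; a five-membered ring with nitrogens at positions 1 and 3 (one bearing H, one in a C=N bond) and two double bonds; a five-membered ring of four carbons and one oxygen, with two C=C double bonds; two fused six-membered carbon rings, each with three alternating C=C double bonds.
The 6-membered ring has a continuous p-orbital overlap around the ring; 3 ring double bonds give 6 π electrons. 6 = 4(1)+2, so it is aromatic (benzene ring).
The 5-membered ring has one sp³ carbon, so it is not fully conjugated — not aromatic (cyclopentene ring).
The second 6-membered ring has a continuous p-orbital overlap around the ring; 3 ring double bonds give 6 π electrons. That satisfies 4n+2 with n=1, so it is aromatic (benzene ring).
The second 5-membered ring has three sp³ carbons, so it is not fully conjugated — not aromatic (cyclopentane ring).
The 5-membered ring with two nitrogens (one N–H, one =N–) has a continuous p-orbital overlap around the ring; 2 ring double bonds (4 π electrons) plus a heteroatom lone pair (2) give 6 π electrons. That satisfies 4n+2 with n=1, so it is aromatic (imidazole).
The 5-membered ring with one oxygen is planar and fully conjugated; 2 ring double bonds (4 π electrons) plus a heteroatom lone pair (2) give 6 π electrons. Since 6 = 4n+2 (n=1), it is aromatic (furan).
The fused 6/6-membered bicyclic is a single π system with 10 sp² atoms and 10 π electrons from ring double bonds. 10 = 4(2)+2, so the system is aromatic and both rings count as aromatic (naphthalene).
6 of the 8 rings are aromatic. Total: 6.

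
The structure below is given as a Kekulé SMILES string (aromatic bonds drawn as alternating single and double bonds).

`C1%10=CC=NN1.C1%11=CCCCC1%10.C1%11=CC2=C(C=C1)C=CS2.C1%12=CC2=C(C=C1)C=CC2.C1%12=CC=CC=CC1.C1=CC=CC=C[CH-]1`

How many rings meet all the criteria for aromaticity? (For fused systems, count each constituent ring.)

The SMILES encodes a five-membered ring with two adjacent nitrogens (one bearing H, one in a double bond) and two double bonds; a six-membered carbon ring with one C=C double bond; a six-membered carbon ring with three alternating C=C double bonds, fused to a five-membered ring containing one sulfur and two C=C double bonds; a six-membered carbon ring with three alternating C=C double bonds, fused to a five-membered carbon ring containing one C=C double bond and one sp³ carbon; a seven-membered carbon ring with three C=C double bonds and one sp³ carbon; a seven-membered all-carbon ring bearing a negative charge on one carbon, with three C=C double bonds.
The 5-membered ring with two adjacent nitrogens (one N–H, one =N–) has a continuous p-orbital overlap around the ring; 2 ring double bonds (4 π electrons) plus a heteroatom lone pair (2) give 6 π electrons. That satisfies 4n+2 with n=1, so it is aromatic (pyrazole).
The 6-membered ring has four sp³ carbons, so it is not fully conjugated — not aromatic (cyclohexene).
The fused 6/5-membered bicyclic (with one sulfur) is a single π system with 9 sp² atoms and 10 π electrons from ring double bonds plus a heteroatom lone pair. 10 = 4(2)+2, so the system is aromatic and both rings count as aromatic (benzothiophene).
The second 6-membered ring is planar and fully conjugated; 3 ring double bonds give 6 π electrons. Since 6 = 4n+2 (n=1), it is aromatic (benzene ring).
The 5-membered ring has one sp³ carbon, so it is not fully conjugated — not aromatic (cyclopentene ring).
The 7-membered ring has one sp³ carbon, so it is not fully conjugated — not aromatic (cycloheptatriene).
The second 7-membered ring has only sp² ring atoms; a planar conformation would have a fully conjugated π system of 8 electrons. But 8 = 4(2), which is 4n not 4n+2, so it is not aromatic (cycloheptatrienyl anion).
4 of the 8 rings are aromatic. Total: 4.

4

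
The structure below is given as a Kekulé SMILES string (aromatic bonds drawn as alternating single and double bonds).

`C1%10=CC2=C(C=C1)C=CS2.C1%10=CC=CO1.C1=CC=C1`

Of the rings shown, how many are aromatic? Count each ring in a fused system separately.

The SMILES encodes a six-membered carbon ring with three alternating C=C double bonds, fused to a five-membered ring containing one sulfur and two C=C double bonds; a five-membered ring of four carbons and one oxygen, with two C=C double bonds; a four-membered carbon ring with two alternating C=C double bonds.
The fused 6/5-membered bicyclic (with one sulfur) is a single π system with 9 sp² atoms and 10 π electrons from ring double bonds plus a heteroatom lone pair. 10 = 4(2)+2, so the system is aromatic and both rings count as aromatic (benzothiophene).
The 5-membered ring with one oxygen is fully conjugated (every ring atom contributes a p orbital); 2 ring double bonds (4 π electrons) plus a heteroatom lone pair (2) give 6 π electrons. That satisfies 4n+2 with n=1, so it is aromatic (furan).
The 4-membered ring has only sp² ring atoms; a planar conformation would have a fully conjugated π system of 4 electrons. But 4 = 4(1), which is 4n not 4n+2, so it is not aromatic (cyclobutadiene) — cyclobutadiene is antiaromatic and distorts to a rectangle.
3 of the 4 rings are aromatic. Total: 3.

3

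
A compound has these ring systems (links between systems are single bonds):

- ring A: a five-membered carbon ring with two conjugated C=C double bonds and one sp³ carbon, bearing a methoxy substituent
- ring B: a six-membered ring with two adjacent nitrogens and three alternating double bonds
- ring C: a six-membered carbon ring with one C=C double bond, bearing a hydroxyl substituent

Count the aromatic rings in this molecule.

1

Ring A has one sp³ carbon, so it is not fully conjugated — not aromatic (cyclopentadiene).
Ring B is fully conjugated (every ring atom contributes a p orbital); 3 ring double bonds give 6 π electrons. Since 6 = 4n+2 (n=1), ring B is aromatic (pyridazine).
Ring C has four sp³ carbons, so it is not fully conjugated — not aromatic (cyclohexene).
Aromatic: B. Total: 1.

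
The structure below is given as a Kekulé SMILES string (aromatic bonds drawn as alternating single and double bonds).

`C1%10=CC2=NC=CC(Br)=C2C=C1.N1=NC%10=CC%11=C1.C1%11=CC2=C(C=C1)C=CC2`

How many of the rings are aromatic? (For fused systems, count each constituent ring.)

The SMILES encodes two fused six-membered rings, each with three alternating double bonds; one ring is all carbon and the other has one ring nitrogen; a six-membered ring with two adjacent nitrogens and three alternating double bonds; a six-membered carbon ring with three alternating C=C double bonds, fused to a five-membered carbon ring containing one C=C double bond and one sp³ carbon.
The fused 6/6-membered bicyclic (with one nitrogen) is a single π system with 10 sp² atoms and 10 π electrons from ring double bonds. 10 = 4(2)+2, so the system is aromatic and both rings count as aromatic (quinoline).
The 6-membered ring with two nitrogens (1,2) is planar and fully conjugated; 3 ring double bonds give 6 π electrons. Since 6 = 4n+2 (n=1), it is aromatic (pyridazine).
The 6-membered ring has a continuous p-orbital overlap around the ring; 3 ring double bonds give 6 π electrons. That satisfies 4n+2 with n=1, so it is aromatic (benzene ring).
The 5-membered ring has one sp³ carbon, so it is not fully conjugated — not aromatic (cyclopentene ring).
4 of the 5 rings are aromatic. Total: 4.

4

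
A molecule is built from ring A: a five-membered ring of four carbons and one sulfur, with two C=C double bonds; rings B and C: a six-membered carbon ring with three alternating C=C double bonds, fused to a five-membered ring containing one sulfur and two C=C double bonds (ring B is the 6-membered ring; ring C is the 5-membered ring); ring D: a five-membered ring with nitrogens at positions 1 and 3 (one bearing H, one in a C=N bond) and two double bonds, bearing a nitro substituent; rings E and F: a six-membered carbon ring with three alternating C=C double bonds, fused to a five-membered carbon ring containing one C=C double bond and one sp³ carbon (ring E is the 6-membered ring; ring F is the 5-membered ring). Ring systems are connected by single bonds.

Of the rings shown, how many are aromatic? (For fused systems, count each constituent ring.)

5

Ring A is fully conjugated (every ring atom contributes a p orbital); 2 ring double bonds (4 π electrons) plus a heteroatom lone pair (2) give 6 π electrons. Since 6 = 4n+2 (n=1), ring A is aromatic (thiophene).
Rings B and C form a fused bicyclic system (with one sulfur) with 9 sp² atoms and 10 π electrons from ring double bonds plus a heteroatom lone pair. 10 = 4(2)+2, so the system is aromatic and both rings count as aromatic (benzothiophene).
Ring D is fully conjugated (every ring atom contributes a p orbital); 2 ring double bonds (4 π electrons) plus a heteroatom lone pair (2) give 6 π electrons. 6 = 4(1)+2, so ring D is aromatic (imidazole).
Ring E is planar and fully conjugated; 3 ring double bonds give 6 π electrons. 6 = 4(1)+2, so ring E is aromatic (benzene ring).
Ring F has one sp³ carbon, so it is not fully conjugated — not aromatic (cyclopentene ring).
Aromatic: A, B, C, D, E. Total: 5.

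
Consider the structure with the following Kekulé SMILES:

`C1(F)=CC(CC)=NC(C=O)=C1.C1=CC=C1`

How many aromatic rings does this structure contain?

1

The SMILES encodes a six-membered ring of five carbons and one nitrogen with three alternating double bonds; a four-membered carbon ring with two alternating C=C double bonds.
The 6-membered ring with one nitrogen is planar and fully conjugated; 3 ring double bonds give 6 π electrons. 6 = 4(1)+2, so it is aromatic (pyridine).
The 4-membered ring has only sp² ring atoms; a planar conformation would have a fully conjugated π system of 4 electrons. But 4 = 4(1), which is 4n not 4n+2, so it is not aromatic (cyclobutadiene) — cyclobutadiene is antiaromatic and distorts to a rectangle.
1 of the 2 rings is aromatic. Total: 1.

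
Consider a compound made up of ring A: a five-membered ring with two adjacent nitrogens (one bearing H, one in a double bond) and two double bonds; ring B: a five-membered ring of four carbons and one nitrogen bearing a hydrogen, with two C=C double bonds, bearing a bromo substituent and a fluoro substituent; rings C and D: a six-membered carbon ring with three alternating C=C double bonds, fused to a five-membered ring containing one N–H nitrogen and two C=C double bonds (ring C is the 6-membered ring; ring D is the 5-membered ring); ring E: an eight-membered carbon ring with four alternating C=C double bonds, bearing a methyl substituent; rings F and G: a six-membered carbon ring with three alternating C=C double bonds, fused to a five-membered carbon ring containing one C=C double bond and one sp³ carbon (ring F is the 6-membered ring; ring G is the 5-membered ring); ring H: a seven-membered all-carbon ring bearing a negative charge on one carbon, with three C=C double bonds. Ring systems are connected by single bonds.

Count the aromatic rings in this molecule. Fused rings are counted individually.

5

Ring A has a continuous p-orbital overlap around the ring; 2 ring double bonds (4 π electrons) plus a heteroatom lone pair (2) give 6 π electrons. That satisfies 4n+2 with n=1, so ring A is aromatic (pyrazole).
Ring B is fully conjugated (every ring atom contributes a p orbital); 2 ring double bonds (4 π electrons) plus a heteroatom lone pair (2) give 6 π electrons. 6 = 4(1)+2, so ring B is aromatic (pyrrole).
Rings C and D form a fused bicyclic system (with one N–H) with 9 sp² atoms and 10 π electrons from ring double bonds plus a heteroatom lone pair. 10 = 4(2)+2, so the system is aromatic and both rings count as aromatic (indole).
Ring E has only sp² ring atoms; a planar conformation would have a fully conjugated π system of 8 electrons. But 8 = 4(2), which is 4n not 4n+2, so ring E is not aromatic (cyclooctatetraene) — cyclooctatetraene distorts into a non-planar tub to avoid antiaromaticity.
Ring F has a continuous p-orbital overlap around the ring; 3 ring double bonds give 6 π electrons. 6 = 4(1)+2, so ring F is aromatic (benzene ring).
Ring G has one sp³ carbon, so it is not fully conjugated — not aromatic (cyclopentene ring).
Ring H has only sp² ring atoms; a planar conformation would have a fully conjugated π system of 8 electrons. But 8 = 4(2), which is 4n not 4n+2, so ring H is not aromatic (cycloheptatrienyl anion).
Aromatic: A, B, C, D, F. Total: 5.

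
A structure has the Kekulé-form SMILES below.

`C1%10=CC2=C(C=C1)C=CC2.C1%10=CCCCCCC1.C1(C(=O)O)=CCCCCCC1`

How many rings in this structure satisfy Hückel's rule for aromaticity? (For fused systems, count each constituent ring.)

The SMILES encodes a six-membered carbon ring with three alternating C=C double bonds, fused to a five-membered carbon ring containing one C=C double bond and one sp³ carbon; an eight-membered carbon ring with one C=C double bond; an eight-membered carbon ring with one C=C double bond.
The 6-membered ring has a continuous p-orbital overlap around the ring; 3 ring double bonds give 6 π electrons. 6 = 4(1)+2, so it is aromatic (benzene ring).
The 5-membered ring has one sp³ carbon, so it is not fully conjugated — not aromatic (cyclopentene ring).
The 8-membered ring has six sp³ carbons, so it is not fully conjugated — not aromatic (cyclooctene).
The second 8-membered ring has six sp³ carbons, so it is not fully conjugated — not aromatic (cyclooctene).
1 of the 4 rings is aromatic. Total: 1.

1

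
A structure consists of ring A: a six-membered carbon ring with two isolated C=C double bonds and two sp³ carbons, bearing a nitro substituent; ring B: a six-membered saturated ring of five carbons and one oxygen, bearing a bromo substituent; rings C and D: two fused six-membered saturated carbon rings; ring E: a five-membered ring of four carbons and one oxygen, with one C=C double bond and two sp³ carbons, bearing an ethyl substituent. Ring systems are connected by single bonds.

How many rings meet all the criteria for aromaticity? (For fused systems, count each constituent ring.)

Ring A has two sp³ carbons, so it is not fully conjugated — not aromatic (1,4-cyclohexadiene).
Ring B has only sp³ atoms, so it is not fully conjugated — not aromatic (tetrahydropyran).
Ring C has only sp³ atoms, so it is not fully conjugated — not aromatic (cyclohexane ring).
Ring D has only sp³ atoms, so it is not fully conjugated — not aromatic (cyclohexane ring).
Ring E has two sp³ carbons, so it is not fully conjugated — not aromatic (2,3-dihydrofuran).
No ring is aromatic. Total: 0.

0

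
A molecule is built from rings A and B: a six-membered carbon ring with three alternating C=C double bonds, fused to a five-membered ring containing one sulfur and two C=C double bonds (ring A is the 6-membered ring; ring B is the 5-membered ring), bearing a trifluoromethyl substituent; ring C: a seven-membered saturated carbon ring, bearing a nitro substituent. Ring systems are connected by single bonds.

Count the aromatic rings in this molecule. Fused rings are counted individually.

2

Rings A and B form a fused bicyclic system (with one sulfur) with 9 sp² atoms and 10 π electrons from ring double bonds plus a heteroatom lone pair. 10 = 4(2)+2, so the system is aromatic and both rings count as aromatic (benzothiophene).
Ring C has only sp³ atoms, so it is not fully conjugated — not aromatic (cycloheptane).
Aromatic: A, B. Total: 2.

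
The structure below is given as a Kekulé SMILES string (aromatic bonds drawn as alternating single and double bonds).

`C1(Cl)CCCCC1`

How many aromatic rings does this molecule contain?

0

The SMILES encodes a six-membered saturated carbon ring.
The 6-membered ring has only sp³ atoms, so it is not fully conjugated — not aromatic (cyclohexane).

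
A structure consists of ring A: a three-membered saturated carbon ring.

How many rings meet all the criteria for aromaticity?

Ring A has only sp³ atoms, so it is not fully conjugated — not aromatic (cyclopropane).

0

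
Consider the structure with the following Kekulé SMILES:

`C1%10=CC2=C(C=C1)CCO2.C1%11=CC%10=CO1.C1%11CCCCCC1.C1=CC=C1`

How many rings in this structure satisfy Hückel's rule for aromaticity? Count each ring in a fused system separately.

2

The SMILES encodes a six-membered carbon ring with three alternating C=C double bonds, fused to a five-membered ring containing one oxygen and two sp³ carbons; a five-membered ring of four carbons and one oxygen, with two C=C double bonds; a seven-membered saturated carbon ring; a four-membered carbon ring with two alternating C=C double bonds.
The 6-membered ring has a continuous p-orbital overlap around the ring; 3 ring double bonds give 6 π electrons. 6 = 4(1)+2, so it is aromatic (benzene ring).
The 5-membered ring with one oxygen has two sp³ carbons, so it is not fully conjugated — not aromatic (oxolane ring).
The second 5-membered ring with one oxygen has a continuous p-orbital overlap around the ring; 2 ring double bonds (4 π electrons) plus a heteroatom lone pair (2) give 6 π electrons. Since 6 = 4n+2 (n=1), it is aromatic (furan).
The 7-membered ring has only sp³ atoms, so it is not fully conjugated — not aromatic (cycloheptane).
The 4-membered ring has only sp² ring atoms; a planar conformation would have a fully conjugated π system of 4 electrons. But 4 = 4(1), which is 4n not 4n+2, so it is not aromatic (cyclobutadiene) — cyclobutadiene is antiaromatic and distorts to a rectangle.
2 of the 5 rings are aromatic. Total: 2.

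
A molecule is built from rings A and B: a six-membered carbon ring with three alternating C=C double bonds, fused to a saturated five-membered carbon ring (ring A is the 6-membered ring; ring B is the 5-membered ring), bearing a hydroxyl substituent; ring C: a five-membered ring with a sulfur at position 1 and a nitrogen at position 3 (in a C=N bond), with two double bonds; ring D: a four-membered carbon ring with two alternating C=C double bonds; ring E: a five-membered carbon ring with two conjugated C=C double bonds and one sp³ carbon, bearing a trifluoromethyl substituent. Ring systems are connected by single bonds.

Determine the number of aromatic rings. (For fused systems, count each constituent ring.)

2

Ring A is planar and fully conjugated; 3 ring double bonds give 6 π electrons. Since 6 = 4n+2 (n=1), ring A is aromatic (benzene ring).
Ring B has three sp³ carbons, so it is not fully conjugated — not aromatic (cyclopentane ring).
Ring C has a continuous p-orbital overlap around the ring; 2 ring double bonds (4 π electrons) plus a heteroatom lone pair (2) give 6 π electrons. Since 6 = 4n+2 (n=1), ring C is aromatic (thiazole).
Ring D has only sp² ring atoms; a planar conformation would have a fully conjugated π system of 4 electrons. But 4 = 4(1), which is 4n not 4n+2, so ring D is not aromatic (cyclobutadiene) — cyclobutadiene is antiaromatic and distorts to a rectangle.
Ring E has one sp³ carbon, so it is not fully conjugated — not aromatic (cyclopentadiene).
Aromatic: A, C. Total: 2.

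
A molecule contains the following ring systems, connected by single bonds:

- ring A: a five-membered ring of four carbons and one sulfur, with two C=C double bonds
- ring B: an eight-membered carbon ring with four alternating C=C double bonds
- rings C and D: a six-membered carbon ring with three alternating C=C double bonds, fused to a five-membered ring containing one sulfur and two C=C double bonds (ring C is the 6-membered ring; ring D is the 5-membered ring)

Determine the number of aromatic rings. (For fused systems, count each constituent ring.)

3

Ring A has a continuous p-orbital overlap around the ring; 2 ring double bonds (4 π electrons) plus a heteroatom lone pair (2) give 6 π electrons. Since 6 = 4n+2 (n=1), ring A is aromatic (thiophene).
Ring B has only sp² ring atoms; a planar conformation would have a fully conjugated π system of 8 electrons. But 8 = 4(2), which is 4n not 4n+2, so ring B is not aromatic (cyclooctatetraene) — cyclooctatetraene distorts into a non-planar tub to avoid antiaromaticity.
Rings C and D form a fused bicyclic system (with one sulfur) with 9 sp² atoms and 10 π electrons from ring double bonds plus a heteroatom lone pair. 10 = 4(2)+2, so the system is aromatic and both rings count as aromatic (benzothiophene).
Aromatic: A, C, D. Total: 3.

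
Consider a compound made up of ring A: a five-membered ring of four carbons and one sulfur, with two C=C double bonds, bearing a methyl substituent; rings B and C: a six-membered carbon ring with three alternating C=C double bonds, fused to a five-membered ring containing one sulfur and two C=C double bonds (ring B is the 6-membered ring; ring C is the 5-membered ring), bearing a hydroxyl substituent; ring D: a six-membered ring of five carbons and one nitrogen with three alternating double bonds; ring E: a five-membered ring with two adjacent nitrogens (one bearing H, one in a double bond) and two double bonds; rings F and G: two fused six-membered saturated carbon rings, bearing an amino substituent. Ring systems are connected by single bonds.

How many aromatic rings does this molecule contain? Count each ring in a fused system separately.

5

Ring A has a continuous p-orbital overlap around the ring; 2 ring double bonds (4 π electrons) plus a heteroatom lone pair (2) give 6 π electrons. 6 = 4(1)+2, so ring A is aromatic (thiophene).
Rings B and C form a fused bicyclic system (with one sulfur) with 9 sp² atoms and 10 π electrons from ring double bonds plus a heteroatom lone pair. 10 = 4(2)+2, so the system is aromatic and both rings count as aromatic (benzothiophene).
Ring D is planar and fully conjugated; 3 ring double bonds give 6 π electrons. That satisfies 4n+2 with n=1, so ring D is aromatic (pyridine).
Ring E has a continuous p-orbital overlap around the ring; 2 ring double bonds (4 π electrons) plus a heteroatom lone pair (2) give 6 π electrons. Since 6 = 4n+2 (n=1), ring E is aromatic (pyrazole).
Ring F has only sp³ atoms, so it is not fully conjugated — not aromatic (cyclohexane ring).
Ring G has only sp³ atoms, so it is not fully conjugated — not aromatic (cyclohexane ring).
Aromatic: A, B, C, D, E. Total: 5.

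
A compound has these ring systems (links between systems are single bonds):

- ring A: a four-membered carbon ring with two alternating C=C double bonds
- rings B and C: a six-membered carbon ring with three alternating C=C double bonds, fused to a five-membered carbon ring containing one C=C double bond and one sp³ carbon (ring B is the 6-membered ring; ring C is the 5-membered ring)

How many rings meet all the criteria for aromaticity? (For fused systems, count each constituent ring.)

1

Ring A has only sp² ring atoms; a planar conformation would have a fully conjugated π system of 4 electrons. But 4 = 4(1), which is 4n not 4n+2, so ring A is not aromatic (cyclobutadiene) — cyclobutadiene is antiaromatic and distorts to a rectangle.
Ring B is fully conjugated (every ring atom contributes a p orbital); 3 ring double bonds give 6 π electrons. 6 = 4(1)+2, so ring B is aromatic (benzene ring).
Ring C has one sp³ carbon, so it is not fully conjugated — not aromatic (cyclopentene ring).
Aromatic: B. Total: 1.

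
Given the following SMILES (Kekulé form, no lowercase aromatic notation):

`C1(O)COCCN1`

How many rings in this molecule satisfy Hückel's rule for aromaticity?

0

The SMILES encodes a six-membered saturated ring with an oxygen and an N–H nitrogen at positions 1 and 4.
The 6-membered ring with one oxygen and one N–H (1,4) has only sp³ atoms, so it is not fully conjugated — not aromatic (morpholine).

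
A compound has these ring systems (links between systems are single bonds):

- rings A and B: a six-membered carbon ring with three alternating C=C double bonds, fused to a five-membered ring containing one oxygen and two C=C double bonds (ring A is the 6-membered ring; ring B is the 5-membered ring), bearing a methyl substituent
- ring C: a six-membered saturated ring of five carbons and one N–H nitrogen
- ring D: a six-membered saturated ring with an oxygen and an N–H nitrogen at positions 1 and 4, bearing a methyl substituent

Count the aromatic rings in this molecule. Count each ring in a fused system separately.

Rings A and B form a fused bicyclic system (with one oxygen) with 9 sp² atoms and 10 π electrons from ring double bonds plus a heteroatom lone pair. 10 = 4(2)+2, so the system is aromatic and both rings count as aromatic (benzofuran).
Ring C has only sp³ atoms, so it is not fully conjugated — not aromatic (piperidine).
Ring D has only sp³ atoms, so it is not fully conjugated — not aromatic (morpholine).
Aromatic: A, B. Total: 2.

2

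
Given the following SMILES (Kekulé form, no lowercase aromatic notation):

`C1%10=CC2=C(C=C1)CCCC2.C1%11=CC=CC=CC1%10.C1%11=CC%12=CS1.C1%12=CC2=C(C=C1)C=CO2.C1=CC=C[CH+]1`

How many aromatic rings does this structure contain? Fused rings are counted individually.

The SMILES encodes a six-membered carbon ring with three alternating C=C double bonds, fused to a saturated six-membered carbon ring; a seven-membered carbon ring with three C=C double bonds and one sp³ carbon; a five-membered ring of four carbons and one sulfur, with two C=C double bonds; a six-membered carbon ring with three alternating C=C double bonds, fused to a five-membered ring containing one oxygen and two C=C double bonds; a five-membered all-carbon ring bearing a positive charge on one carbon, with two C=C double bonds.
The 6-membered ring is fully conjugated (every ring atom contributes a p orbital); 3 ring double bonds give 6 π electrons. That satisfies 4n+2 with n=1, so it is aromatic (benzene ring).
The second 6-membered ring has four sp³ carbons, so it is not fully conjugated — not aromatic (cyclohexane ring).
The 7-membered ring has one sp³ carbon, so it is not fully conjugated — not aromatic (cycloheptatriene).
The 5-membered ring with one sulfur is fully conjugated (every ring atom contributes a p orbital); 2 ring double bonds (4 π electrons) plus a heteroatom lone pair (2) give 6 π electrons. 6 = 4(1)+2, so it is aromatic (thiophene).
The fused 6/5-membered bicyclic (with one oxygen) is a single π system with 9 sp² atoms and 10 π electrons from ring double bonds plus a heteroatom lone pair. 10 = 4(2)+2, so the system is aromatic and both rings count as aromatic (benzofuran).
The 5-membered ring has only sp² ring atoms; a planar conformation would have a fully conjugated π system of 4 electrons. But 4 = 4(1), which is 4n not 4n+2, so it is not aromatic (cyclopentadienyl cation).
4 of the 7 rings are aromatic. Total: 4.

4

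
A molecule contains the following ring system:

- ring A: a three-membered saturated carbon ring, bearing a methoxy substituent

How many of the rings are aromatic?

0

Ring A has only sp³ atoms, so it is not fully conjugated — not aromatic (cyclopropane).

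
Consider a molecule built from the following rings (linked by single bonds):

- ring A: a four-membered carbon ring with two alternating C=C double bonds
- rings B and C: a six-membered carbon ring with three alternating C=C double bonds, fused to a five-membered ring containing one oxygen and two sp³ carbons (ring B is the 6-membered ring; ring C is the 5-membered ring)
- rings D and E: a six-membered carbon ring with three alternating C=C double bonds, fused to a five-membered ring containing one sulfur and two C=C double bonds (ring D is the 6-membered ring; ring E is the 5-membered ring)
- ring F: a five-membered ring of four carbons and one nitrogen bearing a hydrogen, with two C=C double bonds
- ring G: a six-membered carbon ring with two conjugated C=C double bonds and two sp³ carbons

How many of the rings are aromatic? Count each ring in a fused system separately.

Ring A has only sp² ring atoms; a planar conformation would have a fully conjugated π system of 4 electrons. But 4 = 4(1), which is 4n not 4n+2, so ring A is not aromatic (cyclobutadiene) — cyclobutadiene is antiaromatic and distorts to a rectangle.
Ring B has a continuous p-orbital overlap around the ring; 3 ring double bonds give 6 π electrons. Since 6 = 4n+2 (n=1), ring B is aromatic (benzene ring).
Ring C has two sp³ carbons, so it is not fully conjugated — not aromatic (oxolane ring).
Rings D and E form a fused bicyclic system (with one sulfur) with 9 sp² atoms and 10 π electrons from ring double bonds plus a heteroatom lone pair. 10 = 4(2)+2, so the system is aromatic and both rings count as aromatic (benzothiophene).
Ring F has a continuous p-orbital overlap around the ring; 2 ring double bonds (4 π electrons) plus a heteroatom lone pair (2) give 6 π electrons. Since 6 = 4n+2 (n=1), ring F is aromatic (pyrrole).
Ring G has two sp³ carbons, so it is not fully conjugated — not aromatic (1,3-cyclohexadiene).
Aromatic: B, D, E, F. Total: 4.

4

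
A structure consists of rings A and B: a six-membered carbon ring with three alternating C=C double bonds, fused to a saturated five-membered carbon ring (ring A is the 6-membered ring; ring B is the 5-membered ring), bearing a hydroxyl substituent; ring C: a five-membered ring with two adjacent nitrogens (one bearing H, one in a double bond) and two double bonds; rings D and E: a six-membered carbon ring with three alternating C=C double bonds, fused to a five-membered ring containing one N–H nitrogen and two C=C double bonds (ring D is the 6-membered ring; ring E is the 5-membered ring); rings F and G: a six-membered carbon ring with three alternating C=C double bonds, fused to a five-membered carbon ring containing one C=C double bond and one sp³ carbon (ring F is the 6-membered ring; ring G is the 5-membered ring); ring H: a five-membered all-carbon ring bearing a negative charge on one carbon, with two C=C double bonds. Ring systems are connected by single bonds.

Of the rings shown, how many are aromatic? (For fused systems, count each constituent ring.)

Ring A is fully conjugated (every ring atom contributes a p orbital); 3 ring double bonds give 6 π electrons. 6 = 4(1)+2, so ring A is aromatic (benzene ring).
Ring B has three sp³ carbons, so it is not fully conjugated — not aromatic (cyclopentane ring).
Ring C has a continuous p-orbital overlap around the ring; 2 ring double bonds (4 π electrons) plus a heteroatom lone pair (2) give 6 π electrons. That satisfies 4n+2 with n=1, so ring C is aromatic (pyrazole).
Rings D and E form a fused bicyclic system (with one N–H) with 9 sp² atoms and 10 π electrons from ring double bonds plus a heteroatom lone pair. 10 = 4(2)+2, so the system is aromatic and both rings count as aromatic (indole).
Ring F is fully conjugated (every ring atom contributes a p orbital); 3 ring double bonds give 6 π electrons. 6 = 4(1)+2, so ring F is aromatic (benzene ring).
Ring G has one sp³ carbon, so it is not fully conjugated — not aromatic (cyclopentene ring).
Ring H is fully conjugated (every ring atom contributes a p orbital); 2 ring double bonds (4 π electrons) plus the carbanion lone pair (2) give 6 π electrons. That satisfies 4n+2 with n=1, so ring H is aromatic (cyclopentadienyl anion).
Aromatic: A, C, D, E, F, H. Total: 6.

6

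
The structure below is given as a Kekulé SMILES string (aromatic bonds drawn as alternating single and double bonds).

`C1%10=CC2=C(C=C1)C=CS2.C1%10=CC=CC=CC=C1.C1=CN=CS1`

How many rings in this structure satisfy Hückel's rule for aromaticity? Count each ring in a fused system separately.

3

The SMILES encodes a six-membered carbon ring with three alternating C=C double bonds, fused to a five-membered ring containing one sulfur and two C=C double bonds; an eight-membered carbon ring with four alternating C=C double bonds; a five-membered ring with a sulfur at position 1 and a nitrogen at position 3 (in a C=N bond), with two double bonds.
The fused 6/5-membered bicyclic (with one sulfur) is a single π system with 9 sp² atoms and 10 π electrons from ring double bonds plus a heteroatom lone pair. 10 = 4(2)+2, so the system is aromatic and both rings count as aromatic (benzothiophene).
The 8-membered ring has only sp² ring atoms; a planar conformation would have a fully conjugated π system of 8 electrons. But 8 = 4(2), which is 4n not 4n+2, so it is not aromatic (cyclooctatetraene) — cyclooctatetraene distorts into a non-planar tub to avoid antiaromaticity.
The 5-membered ring with one sulfur and one =N– is fully conjugated (every ring atom contributes a p orbital); 2 ring double bonds (4 π electrons) plus a heteroatom lone pair (2) give 6 π electrons. That satisfies 4n+2 with n=1, so it is aromatic (thiazole).
3 of the 4 rings are aromatic. Total: 3.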